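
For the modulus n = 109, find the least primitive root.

6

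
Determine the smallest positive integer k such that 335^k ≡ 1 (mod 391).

176

ord(335) | φ(391) = φ(17·23) = (17−1)·(23−1) = 16·22 = 352 = 2^5 · 11.
Divisors of 352: 1, 2, 4, 8, 11, 16, 22, 32, 44, 88, 176, 352.
Test each divisor d:
335^1 ≡ 335 (mod 391)
335^2 ≡ 8 (mod 391)
335^4 ≡ 64 (mod 391)
335^8 ≡ 186 (mod 391)
335^11 ≡ 346 (mod 391)
335^16 ≡ 188 (mod 391)
335^22 ≡ 70 (mod 391)
335^32 ≡ 154 (mod 391)
335^44 ≡ 208 (mod 391)
335^88 ≡ 254 (mod 391)
335^176 ≡ 1 (mod 391) ✓
Therefore the multiplicative order of 335 modulo 391 is 176.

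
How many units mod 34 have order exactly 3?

φ(34) = φ(2)·φ(17) = 1·16 = 16 = 2^4.
Since (Z/34Z)^× is cyclic of order 16, the number of elements of order d is φ(d) when d | 16 and 0 otherwise.
3 does not divide 16, so no element of (Z/34Z)^× has order 3.

0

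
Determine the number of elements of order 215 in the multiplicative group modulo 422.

φ(422) = φ(2)·φ(211) = 1·210 = 210 = 2 · 3 · 5 · 7.
Since (Z/422Z)^× is cyclic of order 210, the number of elements of order d is φ(d) when d | 210 and 0 otherwise.
Here 210 is not a multiple of 215, so there are no elements of order 215.

0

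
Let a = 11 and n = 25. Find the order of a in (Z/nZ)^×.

ord(11) | φ(25) = φ(5^2) = 5·(5−1) = 20 = 2^2 · 5.
Divisors of 20: 1, 2, 4, 5, 10, 20.
Check 11^d mod 25 for each divisor in increasing order:
11^1 ≡ 11
11^2 ≡ 21
11^4 ≡ 16
11^5 ≡ 1
Therefore the multiplicative order of 11 modulo 25 is 5.

5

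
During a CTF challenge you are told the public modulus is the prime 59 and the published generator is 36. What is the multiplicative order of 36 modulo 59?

By Lagrange's theorem, ord_59(36) divides φ(59) = 59 − 1 = 58 = 2 · 29.
Divisors of 58: 1, 2, 29, 58.
Test each divisor d:
36^1 ≡ 36 (mod 59)
36^2 ≡ 57 (mod 59)
36^29 ≡ 1 (mod 59) ✓
So ord_59(36) = 29.

29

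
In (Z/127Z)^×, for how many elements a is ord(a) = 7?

φ(127) = 127 − 1 = 126 = 2 · 3^2 · 7.
In a cyclic group of order 126, there are φ(d) elements of order d for each divisor d of 126, and zero for non-divisors.
7 | 126, and φ(7) = 7 − 1 = 6.

6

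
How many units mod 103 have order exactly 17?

φ(103) = 103 − 1 = 102 = 2 · 3 · 17.
(Z/103Z)^× is cyclic (|G| = 102); a cyclic group of order m has exactly φ(d) elements of each order d | m, and none otherwise.
17 | 102, and φ(17) = 17 − 1 = 16.

16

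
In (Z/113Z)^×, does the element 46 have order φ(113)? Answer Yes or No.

Yes

φ(113) = 113 − 1 = 112 = 2^4 · 7.
46 is a primitive root mod 113 iff 46^(φ(113)/q) ≢ 1 for every prime q | φ(113), i.e. q ∈ {2, 7}.
46^56 ≡ 112 (mod 113)  [q = 2: ≢ 1 ✓]
46^16 ≡ 106 (mod 113)  [q = 7: ≢ 1 ✓]
Every test exponent gives a nontrivial residue, hence 46 generates the full group.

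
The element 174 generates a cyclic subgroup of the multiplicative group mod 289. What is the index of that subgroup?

4

ord(174) | φ(289) = φ(17^2) = 17·(17−1) = 272 = 2^4 · 17.
Divisors of 272: 1, 2, 4, 8, 16, 17, 34, 68, 136, 272.
Test each divisor d:
174^1 ≡ 174 (mod 289)
174^2 ≡ 220 (mod 289)
174^4 ≡ 137 (mod 289)
174^8 ≡ 273 (mod 289)
174^16 ≡ 256 (mod 289)
174^17 ≡ 38 (mod 289)
174^34 ≡ 288 (mod 289)
174^68 ≡ 1 (mod 289) ✓
So ord_289(174) = 68, hence |⟨174⟩| = 68.
The index is φ(289) / ord(174) = 272 / 68 = 4.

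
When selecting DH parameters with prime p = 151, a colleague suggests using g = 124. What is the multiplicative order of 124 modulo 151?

25

Since 124 ∈ (Z/151Z)^×, its order divides φ(151) = 151 − 1 = 150 = 2 · 3 · 5^2.
Divisors of 150: 1, 2, 3, 5, 6, 10, 15, 25, 30, 50, 75, 150.
Test each divisor d:
124^1 ≡ 124 (mod 151)
124^2 ≡ 125 (mod 151)
124^3 ≡ 98 (mod 151)
124^5 ≡ 19 (mod 151)
124^6 ≡ 91 (mod 151)
124^10 ≡ 59 (mod 151)
124^15 ≡ 64 (mod 151)
124^25 ≡ 1 (mod 151) ✓
Hence ord(124) = 25.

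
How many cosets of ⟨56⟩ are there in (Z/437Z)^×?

18

ord(56) | φ(437) = φ(19·23) = (19−1)·(23−1) = 18·22 = 396 = 2^2 · 3^2 · 11.
Divisors of 396: 1, 2, 3, 4, 6, 9, 11, 12, 18, 22, 33, 36, 44, 66, 99, 132, 198, 396.
Compute 56^d (mod 437) for the divisors d until we hit 1:
56^1 ≡ 56
56^2 ≡ 77
56^3 ≡ 379
56^4 ≡ 248
56^6 ≡ 305
56^9 ≡ 227
56^11 ≡ 436
56^12 ≡ 381
56^18 ≡ 400
56^22 ≡ 1
So ord_437(56) = 22, hence |⟨56⟩| = 22.
Index = |(Z/437Z)^×| / |⟨56⟩| = 396 / 22 = 18.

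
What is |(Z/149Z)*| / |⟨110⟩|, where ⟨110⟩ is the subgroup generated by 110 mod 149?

2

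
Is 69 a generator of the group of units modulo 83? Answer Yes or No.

No

φ(83) = 83 − 1 = 82 = 2 · 41.
It suffices to check that the order of 69 is not a proper divisor of 82: compute 69^(82/q) for q ∈ {2, 41}.
69^41 ≡ 1 (mod 83)  [q = 2: ≡ 1 ✗]
69^2 ≡ 30 (mod 83)  [q = 41: ≢ 1 ✓]
The check at q = 2 fails, so 69 generates a proper subgroup.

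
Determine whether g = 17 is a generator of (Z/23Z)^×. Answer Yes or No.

Yes

φ(23) = 23 − 1 = 22 = 2 · 11.
It suffices to check that the order of 17 is not a proper divisor of 22: compute 17^(22/q) for q ∈ {2, 11}.
17^11 ≡ 22 (mod 23)  [q = 2: ≢ 1 ✓]
17^2 ≡ 13 (mod 23)  [q = 11: ≢ 1 ✓]
Every test exponent gives a nontrivial residue, hence 17 generates the full group.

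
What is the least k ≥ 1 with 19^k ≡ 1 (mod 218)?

36

ord(19) | φ(218) = φ(2)·φ(109) = 1·108 = 108 = 2^2 · 3^3.
Divisors of 108: 1, 2, 3, 4, 6, 9, 12, 18, 27, 36, 54, 108.
Compute 19^d (mod 218) for the divisors d until we hit 1:
19^1 ≡ 19 (mod 218)
19^2 ≡ 143 (mod 218)
19^3 ≡ 101 (mod 218)
19^4 ≡ 175 (mod 218)
19^6 ≡ 173 (mod 218)
19^9 ≡ 33 (mod 218)
19^12 ≡ 63 (mod 218)
19^18 ≡ 217 (mod 218)
19^27 ≡ 185 (mod 218)
19^36 ≡ 1 (mod 218) ✓
The smallest such exponent is 36, so the order of 19 is 36.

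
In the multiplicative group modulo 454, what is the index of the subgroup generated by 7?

2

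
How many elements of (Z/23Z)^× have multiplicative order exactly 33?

φ(23) = 23 − 1 = 22 = 2 · 11.
(Z/23Z)^× is cyclic (|G| = 22); a cyclic group of order m has exactly φ(d) elements of each order d | m, and none otherwise.
Here 22 is not a multiple of 33, so there are no elements of order 33.

0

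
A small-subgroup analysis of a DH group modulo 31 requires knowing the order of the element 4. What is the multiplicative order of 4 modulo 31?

By Lagrange's theorem, ord_31(4) divides φ(31) = 31 − 1 = 30 = 2 · 3 · 5.
Divisors of 30: 1, 2, 3, 5, 6, 10, 15, 30.
Test each divisor d:
4^1 ≡ 4
4^2 ≡ 16
4^3 ≡ 2
4^5 ≡ 1
The smallest such exponent is 5, so the order of 4 is 5.

5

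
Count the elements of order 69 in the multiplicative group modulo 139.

φ(139) = 139 − 1 = 138 = 2 · 3 · 23.
In a cyclic group of order 138, there are φ(d) elements of order d for each divisor d of 138, and zero for non-divisors.
69 = 3 · 23 divides 138, and φ(69) = 44.

44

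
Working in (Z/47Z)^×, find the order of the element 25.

23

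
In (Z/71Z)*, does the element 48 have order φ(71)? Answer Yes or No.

φ(71) = 71 − 1 = 70 = 2 · 5 · 7.
It suffices to check that the order of 48 is not a proper divisor of 70: compute 48^(70/q) for q ∈ {2, 5, 7}.
48^35 ≡ 1 (mod 71)  [q = 2: ≡ 1 ✗]
48^14 ≡ 1 (mod 71)  [q = 5: ≡ 1 ✗]
48^10 ≡ 45 (mod 71)  [q = 7: ≢ 1 ✓]
The check at q = 2 fails, so 48 generates a proper subgroup.

No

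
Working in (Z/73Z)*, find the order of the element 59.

72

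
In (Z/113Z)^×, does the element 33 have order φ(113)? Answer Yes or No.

Yes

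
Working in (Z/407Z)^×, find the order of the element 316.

180

Since 316 ∈ (Z/407Z)^×, its order divides φ(407) = φ(11·37) = (11−1)·(37−1) = 10·36 = 360 = 2^3 · 3^2 · 5.
Divisors of 360: 1, 2, 3, 4, 5, 6, 8, 9, 10, 12, 15, 18, 20, 24, 30, 36, 40, 45, 60, 72, 90, 120, 180, 360.
Test each divisor d:
316^1 ≡ 316
316^2 ≡ 141
316^3 ≡ 193
316^4 ≡ 345
316^5 ≡ 351
316^6 ≡ 212
316^8 ≡ 181
316^9 ≡ 216
316^10 ≡ 287
316^12 ≡ 174
316^15 ≡ 208
316^18 ≡ 258
316^20 ≡ 155
316^24 ≡ 158
316^30 ≡ 122
316^36 ≡ 223
316^40 ≡ 12
316^45 ≡ 142
316^60 ≡ 232
316^72 ≡ 75
316^90 ≡ 221
316^120 ≡ 100
316^180 ≡ 1
So ord_407(316) = 180.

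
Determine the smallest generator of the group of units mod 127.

φ(127) = 127 − 1 = 126 = 2 · 3^2 · 7.
g is a primitive root iff g^(126/q) ≢ 1 (mod 127) for each prime q ∈ {2, 3, 7}.
g = 2: 2^63 ≡ 1 — hits 1, so not a primitive root.
g = 3: 3^63 ≡ 126; 3^42 ≡ 107; 3^18 ≡ 4 — none is 1, so 3 is a primitive root.
The smallest primitive root modulo 127 is 3.

3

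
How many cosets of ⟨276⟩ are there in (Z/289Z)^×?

4

Since 276 ∈ (Z/289Z)^×, its order divides φ(289) = φ(17^2) = 17·(17−1) = 272 = 2^4 · 17.
Divisors of 272: 1, 2, 4, 8, 16, 17, 34, 68, 136, 272.
Check 276^d mod 289 for each divisor in increasing order:
276^1 ≡ 276 (mod 289)
276^2 ≡ 169 (mod 289)
276^4 ≡ 239 (mod 289)
276^8 ≡ 188 (mod 289)
276^16 ≡ 86 (mod 289)
276^17 ≡ 38 (mod 289)
276^34 ≡ 288 (mod 289)
276^68 ≡ 1 (mod 289) ✓
Thus |⟨276⟩| = ord(276) = 68.
The index is φ(289) / ord(276) = 272 / 68 = 4.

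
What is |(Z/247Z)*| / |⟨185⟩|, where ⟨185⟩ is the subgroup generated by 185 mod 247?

12

By Lagrange's theorem, ord_247(185) divides φ(247) = φ(13·19) = (13−1)·(19−1) = 12·18 = 216 = 2^3 · 3^3.
Divisors of 216: 1, 2, 3, 4, 6, 8, 9, 12, 18, 24, 27, 36, 54, 72, 108, 216.
Check 185^d mod 247 for each divisor in increasing order:
185^1 ≡ 185
185^2 ≡ 139
185^3 ≡ 27
185^4 ≡ 55
185^6 ≡ 235
185^8 ≡ 61
185^9 ≡ 170
185^12 ≡ 144
185^18 ≡ 1
The order of 185 is 18, so the subgroup it generates has 18 elements.
Index = |(Z/247Z)^×| / |⟨185⟩| = 216 / 18 = 12.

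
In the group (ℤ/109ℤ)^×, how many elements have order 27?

18

φ(109) = 109 − 1 = 108 = 2^2 · 3^3.
In a cyclic group of order 108, there are φ(d) elements of order d for each divisor d of 108, and zero for non-divisors.
27 = 3^3 divides 108, and φ(27) = 18.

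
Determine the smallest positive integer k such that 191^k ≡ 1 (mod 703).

4

By Lagrange's theorem, ord_703(191) divides φ(703) = φ(19·37) = (19−1)·(37−1) = 18·36 = 648 = 2^3 · 3^4.
Divisors of 648: 1, 2, 3, 4, 6, 8, 9, 12, 18, 24, 27, 36, 54, 72, 81, 108, 162, 216, 324, 648.
Test each divisor d:
191^1 ≡ 191
191^2 ≡ 628
191^3 ≡ 438
191^4 ≡ 1
Hence ord(191) = 4.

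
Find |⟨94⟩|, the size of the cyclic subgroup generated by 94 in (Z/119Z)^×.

ord(94) | φ(119) = φ(7·17) = (7−1)·(17−1) = 6·16 = 96 = 2^5 · 3.
Divisors of 96: 1, 2, 3, 4, 6, 8, 12, 16, 24, 32, 48, 96.
Check 94^d mod 119 for each divisor in increasing order:
94^1 ≡ 94 (mod 119)
94^2 ≡ 30 (mod 119)
94^3 ≡ 83 (mod 119)
94^4 ≡ 67 (mod 119)
94^6 ≡ 106 (mod 119)
94^8 ≡ 86 (mod 119)
94^12 ≡ 50 (mod 119)
94^16 ≡ 18 (mod 119)
94^24 ≡ 1 (mod 119) ✓
Therefore the multiplicative order of 94 modulo 119 is 24.

24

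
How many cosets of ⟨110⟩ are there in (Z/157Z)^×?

2

By Lagrange's theorem, ord_157(110) divides φ(157) = 157 − 1 = 156 = 2^2 · 3 · 13.
Divisors of 156: 1, 2, 3, 4, 6, 12, 13, 26, 39, 52, 78, 156.
Compute 110^d (mod 157) for the divisors d until we hit 1:
110^1 ≡ 110 (mod 157)
110^2 ≡ 11 (mod 157)
110^3 ≡ 111 (mod 157)
110^4 ≡ 121 (mod 157)
110^6 ≡ 75 (mod 157)
110^12 ≡ 130 (mod 157)
110^13 ≡ 13 (mod 157)
110^26 ≡ 12 (mod 157)
110^39 ≡ 156 (mod 157)
110^52 ≡ 144 (mod 157)
110^78 ≡ 1 (mod 157) ✓
The order of 110 is 78, so the subgroup it generates has 78 elements.
[(Z/157Z)^× : ⟨110⟩] = 156/78 = 2.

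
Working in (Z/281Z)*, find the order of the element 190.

280

ord(190) | φ(281) = 281 − 1 = 280 = 2^3 · 5 · 7.
Divisors of 280: 1, 2, 4, 5, 7, 8, 10, 14, 20, 28, 35, 40, 56, 70, 140, 280.
Evaluate successive powers at the divisors of 280:
190^1 ≡ 190 (mod 281)
190^2 ≡ 132 (mod 281)
190^4 ≡ 2 (mod 281)
190^5 ≡ 99 (mod 281)
190^7 ≡ 142 (mod 281)
190^8 ≡ 4 (mod 281)
190^10 ≡ 247 (mod 281)
190^14 ≡ 213 (mod 281)
190^20 ≡ 32 (mod 281)
190^28 ≡ 128 (mod 281)
190^35 ≡ 192 (mod 281)
190^40 ≡ 181 (mod 281)
190^56 ≡ 86 (mod 281)
190^70 ≡ 53 (mod 281)
190^140 ≡ 280 (mod 281)
190^280 ≡ 1 (mod 281) ✓
So ord_281(190) = 280.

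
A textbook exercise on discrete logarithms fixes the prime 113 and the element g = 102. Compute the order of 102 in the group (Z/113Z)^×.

The order of 102 must divide φ(113) = 113 − 1 = 112 = 2^4 · 7.
Divisors of 112: 1, 2, 4, 7, 8, 14, 16, 28, 56, 112.
Check 102^d mod 113 for each divisor in increasing order:
102^1 ≡ 102 (mod 113)
102^2 ≡ 8 (mod 113)
102^4 ≡ 64 (mod 113)
102^7 ≡ 18 (mod 113)
102^8 ≡ 28 (mod 113)
102^14 ≡ 98 (mod 113)
102^16 ≡ 106 (mod 113)
102^28 ≡ 112 (mod 113)
102^56 ≡ 1 (mod 113) ✓
Hence ord(102) = 56.

56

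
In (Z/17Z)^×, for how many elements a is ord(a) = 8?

4

φ(17) = 17 − 1 = 16 = 2^4.
In a cyclic group of order 16, there are φ(d) elements of order d for each divisor d of 16, and zero for non-divisors.
8 = 2^3 divides 16, and φ(8) = 4.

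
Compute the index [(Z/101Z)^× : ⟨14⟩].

10

Since 14 ∈ (Z/101Z)^×, its order divides φ(101) = 101 − 1 = 100 = 2^2 · 5^2.
Divisors of 100: 1, 2, 4, 5, 10, 20, 25, 50, 100.
Check 14^d mod 101 for each divisor in increasing order:
14^1 ≡ 14
14^2 ≡ 95
14^4 ≡ 36
14^5 ≡ 100
14^10 ≡ 1
So ord_101(14) = 10, hence |⟨14⟩| = 10.
The index is φ(101) / ord(14) = 100 / 10 = 10.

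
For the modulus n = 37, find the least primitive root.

2

φ(37) = 37 − 1 = 36 = 2^2 · 3^2.
Test candidates g = 2, 3, … against the prime factors q ∈ {2, 3} of φ(37): g is a generator iff g^(36/q) ≢ 1 for every such q.
g = 2: 2^18 ≡ 36; 2^12 ≡ 26 — none is 1, so 2 is a primitive root.
So 2 is the smallest generator of (Z/37Z)^×.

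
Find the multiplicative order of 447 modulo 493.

Since 447 ∈ (Z/493Z)^×, its order divides φ(493) = φ(17·29) = (17−1)·(29−1) = 16·28 = 448 = 2^6 · 7.
Divisors of 448: 1, 2, 4, 7, 8, 14, 16, 28, 32, 56, 64, 112, 224, 448.
Compute 447^d (mod 493) for the divisors d until we hit 1:
447^1 ≡ 447 (mod 493)
447^2 ≡ 144 (mod 493)
447^4 ≡ 30 (mod 493)
447^7 ≡ 452 (mod 493)
447^8 ≡ 407 (mod 493)
447^14 ≡ 202 (mod 493)
447^16 ≡ 1 (mod 493) ✓
The smallest such exponent is 16, so the order of 447 is 16.

16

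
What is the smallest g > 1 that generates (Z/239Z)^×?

φ(239) = 239 − 1 = 238 = 2 · 7 · 17.
g is a primitive root iff g^(238/q) ≢ 1 (mod 239) for each prime q ∈ {2, 7, 17}.
g = 2: 2^119 ≡ 1 — hits 1, so not a primitive root.
g = 3: 3^119 ≡ 1 — hits 1, so not a primitive root.
g = 4: 4^119 ≡ 1 — hits 1, so not a primitive root.
g = 5: 5^119 ≡ 1 — hits 1, so not a primitive root.
g = 6: 6^119 ≡ 1 — hits 1, so not a primitive root.
g = 7: 7^119 ≡ 238; 7^34 ≡ 24; 7^14 ≡ 211 — none is 1, so 7 is a primitive root.
So 7 is the smallest generator of (Z/239Z)^×.

7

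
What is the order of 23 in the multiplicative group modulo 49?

21

ord(23) | φ(49) = φ(7^2) = 7·(7−1) = 42 = 2 · 3 · 7.
Divisors of 42: 1, 2, 3, 6, 7, 14, 21, 42.
Compute 23^d (mod 49) for the divisors d until we hit 1:
23^1 ≡ 23
23^2 ≡ 39
23^3 ≡ 15
23^6 ≡ 29
23^7 ≡ 30
23^14 ≡ 18
23^21 ≡ 1
So ord_49(23) = 21.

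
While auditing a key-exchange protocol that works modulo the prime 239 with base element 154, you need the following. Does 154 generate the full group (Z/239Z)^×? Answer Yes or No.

φ(239) = 239 − 1 = 238 = 2 · 7 · 17.
An element g generates (Z/239Z)^× iff g^(238/q) ≢ 1 (mod 239) for each prime q ∈ {2, 7, 17}.
154^119 ≡ 238 (mod 239)  [q = 2: ≢ 1 ✓]
154^34 ≡ 24 (mod 239)  [q = 7: ≢ 1 ✓]
154^14 ≡ 36 (mod 239)  [q = 17: ≢ 1 ✓]
Every test exponent gives a nontrivial residue, hence 154 generates the full group.

Yes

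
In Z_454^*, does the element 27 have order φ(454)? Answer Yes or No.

No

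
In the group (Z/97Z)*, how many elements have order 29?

0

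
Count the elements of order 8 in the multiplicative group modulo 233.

4

φ(233) = 233 − 1 = 232 = 2^3 · 29.
In a cyclic group of order 232, there are φ(d) elements of order d for each divisor d of 232, and zero for non-divisors.
8 = 2^3 divides 232, and φ(8) = 4.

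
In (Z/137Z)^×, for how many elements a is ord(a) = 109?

0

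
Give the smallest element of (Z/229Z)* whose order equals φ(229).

φ(229) = 229 − 1 = 228 = 2^2 · 3 · 19.
g is a primitive root iff g^(228/q) ≢ 1 (mod 229) for each prime q ∈ {2, 3, 19}.
g = 2: 2^114 ≡ 228; 2^76 ≡ 1 — hits 1, so not a primitive root.
g = 3: 3^114 ≡ 1 — hits 1, so not a primitive root.
g = 4: 4^114 ≡ 1 — hits 1, so not a primitive root.
g = 5: 5^114 ≡ 1 — hits 1, so not a primitive root.
g = 6: 6^114 ≡ 228; 6^76 ≡ 134; 6^12 ≡ 165 — none is 1, so 6 is a primitive root.
Hence the least primitive root of 229 is 6.

6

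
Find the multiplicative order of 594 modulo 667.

308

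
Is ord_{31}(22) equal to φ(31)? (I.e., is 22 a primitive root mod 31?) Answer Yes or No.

Yes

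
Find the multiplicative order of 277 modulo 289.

The order of 277 must divide φ(289) = φ(17^2) = 17·(17−1) = 272 = 2^4 · 17.
Divisors of 272: 1, 2, 4, 8, 16, 17, 34, 68, 136, 272.
Evaluate successive powers at the divisors of 272:
277^1 ≡ 277
277^2 ≡ 144
277^4 ≡ 217
277^8 ≡ 271
277^16 ≡ 35
277^17 ≡ 158
277^34 ≡ 110
277^68 ≡ 251
277^136 ≡ 288
277^272 ≡ 1
Therefore the multiplicative order of 277 modulo 289 is 272.

272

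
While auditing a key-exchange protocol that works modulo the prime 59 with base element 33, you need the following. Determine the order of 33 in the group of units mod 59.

58

The order of 33 must divide φ(59) = 59 − 1 = 58 = 2 · 29.
Divisors of 58: 1, 2, 29, 58.
Test each divisor d:
33^1 ≡ 33 (mod 59)
33^2 ≡ 27 (mod 59)
33^29 ≡ 58 (mod 59)
33^58 ≡ 1 (mod 59) ✓
So ord_59(33) = 58.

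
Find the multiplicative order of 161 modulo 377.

28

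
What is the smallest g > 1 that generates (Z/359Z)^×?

7

φ(359) = 359 − 1 = 358 = 2 · 179.
g is a primitive root iff g^(358/q) ≢ 1 (mod 359) for each prime q ∈ {2, 179}.
g = 2: 2^179 ≡ 1 — hits 1, so not a primitive root.
g = 3: 3^179 ≡ 1 — hits 1, so not a primitive root.
g = 4: 4^179 ≡ 1 — hits 1, so not a primitive root.
g = 5: 5^179 ≡ 1 — hits 1, so not a primitive root.
g = 6: 6^179 ≡ 1 — hits 1, so not a primitive root.
g = 7: 7^179 ≡ 358; 7^2 ≡ 49 — none is 1, so 7 is a primitive root.
Hence the least primitive root of 359 is 7.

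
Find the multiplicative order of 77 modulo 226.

56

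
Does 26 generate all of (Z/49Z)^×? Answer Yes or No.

Yes

φ(49) = φ(7^2) = 7·(7−1) = 42 = 2 · 3 · 7.
An element g generates (Z/49Z)^× iff g^(42/q) ≢ 1 (mod 49) for each prime q ∈ {2, 3, 7}.
26^21 ≡ 48 (mod 49)  [q = 2: ≢ 1 ✓]
26^14 ≡ 18 (mod 49)  [q = 3: ≢ 1 ✓]
26^6 ≡ 29 (mod 49)  [q = 7: ≢ 1 ✓]
Every test exponent gives a nontrivial residue, hence 26 generates the full group.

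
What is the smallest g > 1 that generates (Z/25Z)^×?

φ(25) = φ(5^2) = 5·(5−1) = 20 = 2^2 · 5.
Test candidates g = 2, 3, … against the prime factors q ∈ {2, 5} of φ(25): g is a generator iff g^(20/q) ≢ 1 for every such q.
g = 2: 2^10 ≡ 24; 2^4 ≡ 16 — none is 1, so 2 is a primitive root.
The smallest primitive root modulo 25 is 2.

2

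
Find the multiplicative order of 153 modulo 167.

The order of 153 must divide φ(167) = 167 − 1 = 166 = 2 · 83.
Divisors of 166: 1, 2, 83, 166.
Check 153^d mod 167 for each divisor in increasing order:
153^1 ≡ 153
153^2 ≡ 29
153^83 ≡ 166
153^166 ≡ 1
Hence ord(153) = 166.

166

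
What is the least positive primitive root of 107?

φ(107) = 107 − 1 = 106 = 2 · 53.
g is a primitive root iff g^(106/q) ≢ 1 (mod 107) for each prime q ∈ {2, 53}.
g = 2: 2^53 ≡ 106; 2^2 ≡ 4 — none is 1, so 2 is a primitive root.
So 2 is the smallest generator of (Z/107Z)^×.

2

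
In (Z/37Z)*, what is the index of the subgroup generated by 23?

The order of 23 must divide φ(37) = 37 − 1 = 36 = 2^2 · 3^2.
Divisors of 36: 1, 2, 3, 4, 6, 9, 12, 18, 36.
Compute 23^d (mod 37) for the divisors d until we hit 1:
23^1 ≡ 23 (mod 37)
23^2 ≡ 11 (mod 37)
23^3 ≡ 31 (mod 37)
23^4 ≡ 10 (mod 37)
23^6 ≡ 36 (mod 37)
23^9 ≡ 6 (mod 37)
23^12 ≡ 1 (mod 37) ✓
Thus |⟨23⟩| = ord(23) = 12.
The index is φ(37) / ord(23) = 36 / 12 = 3.

3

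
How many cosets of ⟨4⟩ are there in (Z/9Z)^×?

Since 4 ∈ (Z/9Z)^×, its order divides φ(9) = φ(3^2) = 3·(3−1) = 6 = 2 · 3.
Divisors of 6: 1, 2, 3, 6.
Check 4^d mod 9 for each divisor in increasing order:
4^1 ≡ 4 (mod 9)
4^2 ≡ 7 (mod 9)
4^3 ≡ 1 (mod 9) ✓
So ord_9(4) = 3, hence |⟨4⟩| = 3.
[(Z/9Z)^× : ⟨4⟩] = 6/3 = 2.

2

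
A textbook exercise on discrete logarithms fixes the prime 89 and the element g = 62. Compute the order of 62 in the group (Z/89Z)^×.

88

ord(62) | φ(89) = 89 − 1 = 88 = 2^3 · 11.
Divisors of 88: 1, 2, 4, 8, 11, 22, 44, 88.
Test each divisor d:
62^1 ≡ 62
62^2 ≡ 17
62^4 ≡ 22
62^8 ≡ 39
62^11 ≡ 77
62^22 ≡ 55
62^44 ≡ 88
62^88 ≡ 1
Hence ord(62) = 88.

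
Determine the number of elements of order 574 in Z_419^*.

0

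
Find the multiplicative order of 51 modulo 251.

Since 51 ∈ (Z/251Z)^×, its order divides φ(251) = 251 − 1 = 250 = 2 · 5^3.
Divisors of 250: 1, 2, 5, 10, 25, 50, 125, 250.
Compute 51^d (mod 251) for the divisors d until we hit 1:
51^1 ≡ 51
51^2 ≡ 91
51^5 ≡ 149
51^10 ≡ 113
51^25 ≡ 1
Hence ord(51) = 25.

25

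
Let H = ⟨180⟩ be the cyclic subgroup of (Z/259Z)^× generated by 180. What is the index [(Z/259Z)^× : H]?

6

ord(180) | φ(259) = φ(7·37) = (7−1)·(37−1) = 6·36 = 216 = 2^3 · 3^3.
Divisors of 216: 1, 2, 3, 4, 6, 8, 9, 12, 18, 24, 27, 36, 54, 72, 108, 216.
Compute 180^d (mod 259) for the divisors d until we hit 1:
180^1 ≡ 180 (mod 259)
180^2 ≡ 25 (mod 259)
180^3 ≡ 97 (mod 259)
180^4 ≡ 107 (mod 259)
180^6 ≡ 85 (mod 259)
180^8 ≡ 53 (mod 259)
180^9 ≡ 216 (mod 259)
180^12 ≡ 232 (mod 259)
180^18 ≡ 36 (mod 259)
180^24 ≡ 211 (mod 259)
180^27 ≡ 6 (mod 259)
180^36 ≡ 1 (mod 259) ✓
So ord_259(180) = 36, hence |⟨180⟩| = 36.
[(Z/259Z)^× : ⟨180⟩] = 216/36 = 6.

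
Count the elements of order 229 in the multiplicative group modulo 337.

0

φ(337) = 337 − 1 = 336 = 2^4 · 3 · 7.
In a cyclic group of order 336, there are φ(d) elements of order d for each divisor d of 336, and zero for non-divisors.
229 does not divide 336, so no element of (Z/337Z)^× has order 229.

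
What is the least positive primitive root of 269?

φ(269) = 269 − 1 = 268 = 2^2 · 67.
g is a primitive root iff g^(268/q) ≢ 1 (mod 269) for each prime q ∈ {2, 67}.
g = 2: 2^134 ≡ 268; 2^4 ≡ 16 — none is 1, so 2 is a primitive root.
The smallest primitive root modulo 269 is 2.

2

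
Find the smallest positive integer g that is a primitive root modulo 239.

φ(239) = 239 − 1 = 238 = 2 · 7 · 17.
g is a primitive root iff g^(238/q) ≢ 1 (mod 239) for each prime q ∈ {2, 7, 17}.
g = 2: 2^119 ≡ 1 — hits 1, so not a primitive root.
g = 3: 3^119 ≡ 1 — hits 1, so not a primitive root.
g = 4: 4^119 ≡ 1 — hits 1, so not a primitive root.
g = 5: 5^119 ≡ 1 — hits 1, so not a primitive root.
g = 6: 6^119 ≡ 1 — hits 1, so not a primitive root.
g = 7: 7^119 ≡ 238; 7^34 ≡ 24; 7^14 ≡ 211 — none is 1, so 7 is a primitive root.
So 7 is the smallest generator of (Z/239Z)^×.

7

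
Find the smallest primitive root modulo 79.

φ(79) = 79 − 1 = 78 = 2 · 3 · 13.
g is a primitive root iff g^(78/q) ≢ 1 (mod 79) for each prime q ∈ {2, 3, 13}.
g = 2: 2^39 ≡ 1 — hits 1, so not a primitive root.
g = 3: 3^39 ≡ 78; 3^26 ≡ 23; 3^6 ≡ 18 — none is 1, so 3 is a primitive root.
The smallest primitive root modulo 79 is 3.

3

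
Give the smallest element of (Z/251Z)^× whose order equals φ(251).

6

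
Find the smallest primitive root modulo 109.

φ(109) = 109 − 1 = 108 = 2^2 · 3^3.
g is a primitive root iff g^(108/q) ≢ 1 (mod 109) for each prime q ∈ {2, 3}.
g = 2: 2^54 ≡ 108; 2^36 ≡ 1 — hits 1, so not a primitive root.
g = 3: 3^54 ≡ 1 — hits 1, so not a primitive root.
g = 4: 4^54 ≡ 1 — hits 1, so not a primitive root.
g = 5: 5^54 ≡ 1 — hits 1, so not a primitive root.
g = 6: 6^54 ≡ 108; 6^36 ≡ 63 — none is 1, so 6 is a primitive root.
Hence the least primitive root of 109 is 6.

6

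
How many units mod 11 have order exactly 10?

4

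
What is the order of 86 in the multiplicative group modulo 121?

The order of 86 must divide φ(121) = φ(11^2) = 11·(11−1) = 110 = 2 · 5 · 11.
Divisors of 110: 1, 2, 5, 10, 11, 22, 55, 110.
Evaluate successive powers at the divisors of 110:
86^1 ≡ 86 (mod 121)
86^2 ≡ 15 (mod 121)
86^5 ≡ 111 (mod 121)
86^10 ≡ 100 (mod 121)
86^11 ≡ 9 (mod 121)
86^22 ≡ 81 (mod 121)
86^55 ≡ 1 (mod 121) ✓
The smallest such exponent is 55, so the order of 86 is 55.

55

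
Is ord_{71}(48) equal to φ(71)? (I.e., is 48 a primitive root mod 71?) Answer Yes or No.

φ(71) = 71 − 1 = 70 = 2 · 5 · 7.
Test 48^(70/q) mod 71 for each prime factor q of 70:
48^35 ≡ 1 (mod 71)  [q = 2: ≡ 1 ✗]
48^14 ≡ 1 (mod 71)  [q = 5: ≡ 1 ✗]
48^10 ≡ 45 (mod 71)  [q = 7: ≢ 1 ✓]
Since 48^35 ≡ 1, the order of 48 divides 35 < 70, so 48 is not a primitive root.

No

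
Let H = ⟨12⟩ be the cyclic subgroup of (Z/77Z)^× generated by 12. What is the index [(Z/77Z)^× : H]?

10

By Lagrange's theorem, ord_77(12) divides φ(77) = φ(7·11) = (7−1)·(11−1) = 6·10 = 60 = 2^2 · 3 · 5.
Divisors of 60: 1, 2, 3, 4, 5, 6, 10, 12, 15, 20, 30, 60.
Check 12^d mod 77 for each divisor in increasing order:
12^1 ≡ 12 (mod 77)
12^2 ≡ 67 (mod 77)
12^3 ≡ 34 (mod 77)
12^4 ≡ 23 (mod 77)
12^5 ≡ 45 (mod 77)
12^6 ≡ 1 (mod 77) ✓
So ord_77(12) = 6, hence |⟨12⟩| = 6.
The index is φ(77) / ord(12) = 60 / 6 = 10.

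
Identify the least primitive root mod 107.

2

φ(107) = 107 − 1 = 106 = 2 · 53.
Test candidates g = 2, 3, … against the prime factors q ∈ {2, 53} of φ(107): g is a generator iff g^(106/q) ≢ 1 for every such q.
g = 2: 2^53 ≡ 106; 2^2 ≡ 4 — none is 1, so 2 is a primitive root.
So 2 is the smallest generator of (Z/107Z)^×.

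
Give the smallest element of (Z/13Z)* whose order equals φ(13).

2

φ(13) = 13 − 1 = 12 = 2^2 · 3.
g is a primitive root iff g^(12/q) ≢ 1 (mod 13) for each prime q ∈ {2, 3}.
g = 2: 2^6 ≡ 12; 2^4 ≡ 3 — none is 1, so 2 is a primitive root.
So 2 is the smallest generator of (Z/13Z)^×.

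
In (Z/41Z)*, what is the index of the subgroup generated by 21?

By Lagrange's theorem, ord_41(21) divides φ(41) = 41 − 1 = 40 = 2^3 · 5.
Divisors of 40: 1, 2, 4, 5, 8, 10, 20, 40.
Test each divisor d:
21^1 ≡ 21 (mod 41)
21^2 ≡ 31 (mod 41)
21^4 ≡ 18 (mod 41)
21^5 ≡ 9 (mod 41)
21^8 ≡ 37 (mod 41)
21^10 ≡ 40 (mod 41)
21^20 ≡ 1 (mod 41) ✓
The order of 21 is 20, so the subgroup it generates has 20 elements.
[(Z/41Z)^× : ⟨21⟩] = 40/20 = 2.

2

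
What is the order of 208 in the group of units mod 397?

By Lagrange's theorem, ord_397(208) divides φ(397) = 397 − 1 = 396 = 2^2 · 3^2 · 11.
Divisors of 396: 1, 2, 3, 4, 6, 9, 11, 12, 18, 22, 33, 36, 44, 66, 99, 132, 198, 396.
Compute 208^d (mod 397) for the divisors d until we hit 1:
208^1 ≡ 208
208^2 ≡ 388
208^3 ≡ 113
208^4 ≡ 81
208^6 ≡ 65
208^9 ≡ 199
208^11 ≡ 194
208^12 ≡ 255
208^18 ≡ 298
208^22 ≡ 318
208^33 ≡ 157
208^36 ≡ 273
208^44 ≡ 286
208^66 ≡ 35
208^99 ≡ 334
208^132 ≡ 34
208^198 ≡ 396
208^396 ≡ 1
The smallest such exponent is 396, so the order of 208 is 396.

396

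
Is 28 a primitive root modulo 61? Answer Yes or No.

No

φ(61) = 61 − 1 = 60 = 2^2 · 3 · 5.
It suffices to check that the order of 28 is not a proper divisor of 60: compute 28^(60/q) for q ∈ {2, 3, 5}.
28^30 ≡ 60 (mod 61)  [q = 2: ≢ 1 ✓]
28^20 ≡ 1 (mod 61)  [q = 3: ≡ 1 ✗]
28^12 ≡ 9 (mod 61)  [q = 5: ≢ 1 ✓]
28^20 ≡ 1 shows ord(28) | 20, strictly less than φ(61); not a primitive root.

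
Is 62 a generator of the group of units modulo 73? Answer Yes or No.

Yes

φ(73) = 73 − 1 = 72 = 2^3 · 3^2.
It suffices to check that the order of 62 is not a proper divisor of 72: compute 62^(72/q) for q ∈ {2, 3}.
62^36 ≡ 72 (mod 73)  [q = 2: ≢ 1 ✓]
62^24 ≡ 8 (mod 73)  [q = 3: ≢ 1 ✓]
None equal 1, so ord_73(62) = 72: 62 is a primitive root.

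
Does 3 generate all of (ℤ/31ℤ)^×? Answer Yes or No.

φ(31) = 31 − 1 = 30 = 2 · 3 · 5.
An element g generates (Z/31Z)^× iff g^(30/q) ≢ 1 (mod 31) for each prime q ∈ {2, 3, 5}.
3^15 ≡ 30 (mod 31)  [q = 2: ≢ 1 ✓]
3^10 ≡ 25 (mod 31)  [q = 3: ≢ 1 ✓]
3^6 ≡ 16 (mod 31)  [q = 5: ≢ 1 ✓]
None equal 1, so ord_31(3) = 30: 3 is a primitive root.

Yes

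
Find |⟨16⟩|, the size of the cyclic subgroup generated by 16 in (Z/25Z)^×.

5

The order of 16 must divide φ(25) = φ(5^2) = 5·(5−1) = 20 = 2^2 · 5.
Divisors of 20: 1, 2, 4, 5, 10, 20.
Check 16^d mod 25 for each divisor in increasing order:
16^1 ≡ 16
16^2 ≡ 6
16^4 ≡ 11
16^5 ≡ 1
Therefore the multiplicative order of 16 modulo 25 is 5.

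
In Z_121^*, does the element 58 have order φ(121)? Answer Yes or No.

No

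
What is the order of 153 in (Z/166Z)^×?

Since 153 ∈ (Z/166Z)^×, its order divides φ(166) = φ(2)·φ(83) = 1·82 = 82 = 2 · 41.
Divisors of 82: 1, 2, 41, 82.
Test each divisor d:
153^1 ≡ 153
153^2 ≡ 3
153^41 ≡ 1
The smallest such exponent is 41, so the order of 153 is 41.

41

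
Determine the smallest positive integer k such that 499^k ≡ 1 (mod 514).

By Lagrange's theorem, ord_514(499) divides φ(514) = φ(2)·φ(257) = 1·256 = 256 = 2^8.
Divisors of 256: 1, 2, 4, 8, 16, 32, 64, 128, 256.
Check 499^d mod 514 for each divisor in increasing order:
499^1 ≡ 499 (mod 514)
499^2 ≡ 225 (mod 514)
499^4 ≡ 253 (mod 514)
499^8 ≡ 273 (mod 514)
499^16 ≡ 513 (mod 514)
499^32 ≡ 1 (mod 514) ✓
So ord_514(499) = 32.

32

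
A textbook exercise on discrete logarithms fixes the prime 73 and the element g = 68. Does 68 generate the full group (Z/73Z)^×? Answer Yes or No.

φ(73) = 73 − 1 = 72 = 2^3 · 3^2.
An element g generates (Z/73Z)^× iff g^(72/q) ≢ 1 (mod 73) for each prime q ∈ {2, 3}.
68^36 ≡ 72 (mod 73)  [q = 2: ≢ 1 ✓]
68^24 ≡ 8 (mod 73)  [q = 3: ≢ 1 ✓]
Every test exponent gives a nontrivial residue, hence 68 generates the full group.

Yes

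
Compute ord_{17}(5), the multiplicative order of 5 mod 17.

The order of 5 must divide φ(17) = 17 − 1 = 16 = 2^4.
Divisors of 16: 1, 2, 4, 8, 16.
Check 5^d mod 17 for each divisor in increasing order:
5^1 ≡ 5 (mod 17)
5^2 ≡ 8 (mod 17)
5^4 ≡ 13 (mod 17)
5^8 ≡ 16 (mod 17)
5^16 ≡ 1 (mod 17) ✓
The smallest such exponent is 16, so the order of 5 is 16.

16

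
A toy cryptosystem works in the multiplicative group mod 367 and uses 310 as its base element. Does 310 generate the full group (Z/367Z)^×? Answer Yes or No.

Yes

φ(367) = 367 − 1 = 366 = 2 · 3 · 61.
An element g generates (Z/367Z)^× iff g^(366/q) ≢ 1 (mod 367) for each prime q ∈ {2, 3, 61}.
310^183 ≡ 366 (mod 367)  [q = 2: ≢ 1 ✓]
310^122 ≡ 83 (mod 367)  [q = 3: ≢ 1 ✓]
310^6 ≡ 346 (mod 367)  [q = 61: ≢ 1 ✓]
Every test exponent gives a nontrivial residue, hence 310 generates the full group.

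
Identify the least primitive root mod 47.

5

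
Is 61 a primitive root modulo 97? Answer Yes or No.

No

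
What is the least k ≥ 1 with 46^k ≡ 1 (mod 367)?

61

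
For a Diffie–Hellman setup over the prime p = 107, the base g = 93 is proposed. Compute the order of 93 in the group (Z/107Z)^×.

Since 93 ∈ (Z/107Z)^×, its order divides φ(107) = 107 − 1 = 106 = 2 · 53.
Divisors of 106: 1, 2, 53, 106.
Check 93^d mod 107 for each divisor in increasing order:
93^1 ≡ 93 (mod 107)
93^2 ≡ 89 (mod 107)
93^53 ≡ 106 (mod 107)
93^106 ≡ 1 (mod 107) ✓
So ord_107(93) = 106.

106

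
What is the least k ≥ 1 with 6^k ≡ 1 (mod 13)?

12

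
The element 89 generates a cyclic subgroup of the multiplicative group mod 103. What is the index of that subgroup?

By Lagrange's theorem, ord_103(89) divides φ(103) = 103 − 1 = 102 = 2 · 3 · 17.
Divisors of 102: 1, 2, 3, 6, 17, 34, 51, 102.
Check 89^d mod 103 for each divisor in increasing order:
89^1 ≡ 89 (mod 103)
89^2 ≡ 93 (mod 103)
89^3 ≡ 37 (mod 103)
89^6 ≡ 30 (mod 103)
89^17 ≡ 102 (mod 103)
89^34 ≡ 1 (mod 103) ✓
So ord_103(89) = 34, hence |⟨89⟩| = 34.
The index is φ(103) / ord(89) = 102 / 34 = 3.

3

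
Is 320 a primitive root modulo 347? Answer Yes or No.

Yes

φ(347) = 347 − 1 = 346 = 2 · 173.
320 is a primitive root mod 347 iff 320^(φ(347)/q) ≢ 1 for every prime q | φ(347), i.e. q ∈ {2, 173}.
320^173 ≡ 346 (mod 347)  [q = 2: ≢ 1 ✓]
320^2 ≡ 35 (mod 347)  [q = 173: ≢ 1 ✓]
All checks pass, so 320 has order 346 and is a primitive root modulo 347.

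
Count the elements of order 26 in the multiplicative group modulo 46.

0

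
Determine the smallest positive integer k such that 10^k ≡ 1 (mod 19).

ord(10) | φ(19) = 19 − 1 = 18 = 2 · 3^2.
Divisors of 18: 1, 2, 3, 6, 9, 18.
Compute 10^d (mod 19) for the divisors d until we hit 1:
10^1 ≡ 10 (mod 19)
10^2 ≡ 5 (mod 19)
10^3 ≡ 12 (mod 19)
10^6 ≡ 11 (mod 19)
10^9 ≡ 18 (mod 19)
10^18 ≡ 1 (mod 19) ✓
Therefore the multiplicative order of 10 modulo 19 is 18.

18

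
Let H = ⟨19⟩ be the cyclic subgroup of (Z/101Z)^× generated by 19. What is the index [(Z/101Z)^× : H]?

The order of 19 must divide φ(101) = 101 − 1 = 100 = 2^2 · 5^2.
Divisors of 100: 1, 2, 4, 5, 10, 20, 25, 50, 100.
Compute 19^d (mod 101) for the divisors d until we hit 1:
19^1 ≡ 19 (mod 101)
19^2 ≡ 58 (mod 101)
19^4 ≡ 31 (mod 101)
19^5 ≡ 84 (mod 101)
19^10 ≡ 87 (mod 101)
19^20 ≡ 95 (mod 101)
19^25 ≡ 1 (mod 101) ✓
Thus |⟨19⟩| = ord(19) = 25.
[(Z/101Z)^× : ⟨19⟩] = 100/25 = 4.

4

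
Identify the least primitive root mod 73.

5

φ(73) = 73 − 1 = 72 = 2^3 · 3^2.
g is a primitive root iff g^(72/q) ≢ 1 (mod 73) for each prime q ∈ {2, 3}.
g = 2: 2^36 ≡ 1 — hits 1, so not a primitive root.
g = 3: 3^36 ≡ 1 — hits 1, so not a primitive root.
g = 4: 4^36 ≡ 1 — hits 1, so not a primitive root.
g = 5: 5^36 ≡ 72; 5^24 ≡ 8 — none is 1, so 5 is a primitive root.
Hence the least primitive root of 73 is 5.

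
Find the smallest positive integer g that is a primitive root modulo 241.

7

φ(241) = 241 − 1 = 240 = 2^4 · 3 · 5.
Test candidates g = 2, 3, … against the prime factors q ∈ {2, 3, 5} of φ(241): g is a generator iff g^(240/q) ≢ 1 for every such q.
g = 2: 2^120 ≡ 1 — hits 1, so not a primitive root.
g = 3: 3^120 ≡ 1 — hits 1, so not a primitive root.
g = 4: 4^120 ≡ 1 — hits 1, so not a primitive root.
g = 5: 5^120 ≡ 1 — hits 1, so not a primitive root.
g = 6: 6^120 ≡ 1 — hits 1, so not a primitive root.
g = 7: 7^120 ≡ 240; 7^80 ≡ 15; 7^48 ≡ 91 — none is 1, so 7 is a primitive root.
Hence the least primitive root of 241 is 7.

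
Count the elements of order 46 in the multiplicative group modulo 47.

22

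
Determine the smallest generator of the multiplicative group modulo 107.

2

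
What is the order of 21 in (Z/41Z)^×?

20

ord(21) | φ(41) = 41 − 1 = 40 = 2^3 · 5.
Divisors of 40: 1, 2, 4, 5, 8, 10, 20, 40.
Evaluate successive powers at the divisors of 40:
21^1 ≡ 21
21^2 ≡ 31
21^4 ≡ 18
21^5 ≡ 9
21^8 ≡ 37
21^10 ≡ 40
21^20 ≡ 1
Therefore the multiplicative order of 21 modulo 41 is 20.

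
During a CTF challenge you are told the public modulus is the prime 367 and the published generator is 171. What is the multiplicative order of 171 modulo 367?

366

By Lagrange's theorem, ord_367(171) divides φ(367) = 367 − 1 = 366 = 2 · 3 · 61.
Divisors of 366: 1, 2, 3, 6, 61, 122, 183, 366.
Evaluate successive powers at the divisors of 366:
171^1 ≡ 171 (mod 367)
171^2 ≡ 248 (mod 367)
171^3 ≡ 203 (mod 367)
171^6 ≡ 105 (mod 367)
171^61 ≡ 84 (mod 367)
171^122 ≡ 83 (mod 367)
171^183 ≡ 366 (mod 367)
171^366 ≡ 1 (mod 367) ✓
Hence ord(171) = 366.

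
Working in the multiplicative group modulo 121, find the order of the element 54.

22

By Lagrange's theorem, ord_121(54) divides φ(121) = φ(11^2) = 11·(11−1) = 110 = 2 · 5 · 11.
Divisors of 110: 1, 2, 5, 10, 11, 22, 55, 110.
Check 54^d mod 121 for each divisor in increasing order:
54^1 ≡ 54 (mod 121)
54^2 ≡ 12 (mod 121)
54^5 ≡ 32 (mod 121)
54^10 ≡ 56 (mod 121)
54^11 ≡ 120 (mod 121)
54^22 ≡ 1 (mod 121) ✓
The smallest such exponent is 22, so the order of 54 is 22.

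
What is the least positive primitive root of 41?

6

φ(41) = 41 − 1 = 40 = 2^3 · 5.
g is a primitive root iff g^(40/q) ≢ 1 (mod 41) for each prime q ∈ {2, 5}.
g = 2: 2^20 ≡ 1 — hits 1, so not a primitive root.
g = 3: 3^20 ≡ 40; 3^8 ≡ 1 — hits 1, so not a primitive root.
g = 4: 4^20 ≡ 1 — hits 1, so not a primitive root.
g = 5: 5^20 ≡ 1 — hits 1, so not a primitive root.
g = 6: 6^20 ≡ 40; 6^8 ≡ 10 — none is 1, so 6 is a primitive root.
So 6 is the smallest generator of (Z/41Z)^×.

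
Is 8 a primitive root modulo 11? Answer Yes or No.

Yes

φ(11) = 11 − 1 = 10 = 2 · 5.
8 is a primitive root mod 11 iff 8^(φ(11)/q) ≢ 1 for every prime q | φ(11), i.e. q ∈ {2, 5}.
8^5 ≡ 10 (mod 11)  [q = 2: ≢ 1 ✓]
8^2 ≡ 9 (mod 11)  [q = 5: ≢ 1 ✓]
All checks pass, so 8 has order 10 and is a primitive root modulo 11.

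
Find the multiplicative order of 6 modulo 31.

ord(6) | φ(31) = 31 − 1 = 30 = 2 · 3 · 5.
Divisors of 30: 1, 2, 3, 5, 6, 10, 15, 30.
Test each divisor d:
6^1 ≡ 6
6^2 ≡ 5
6^3 ≡ 30
6^5 ≡ 26
6^6 ≡ 1
So ord_31(6) = 6.

6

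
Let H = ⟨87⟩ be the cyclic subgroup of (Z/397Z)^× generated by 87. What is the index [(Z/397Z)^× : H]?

2

The order of 87 must divide φ(397) = 397 − 1 = 396 = 2^2 · 3^2 · 11.
Divisors of 396: 1, 2, 3, 4, 6, 9, 11, 12, 18, 22, 33, 36, 44, 66, 99, 132, 198, 396.
Test each divisor d:
87^1 ≡ 87 (mod 397)
87^2 ≡ 26 (mod 397)
87^3 ≡ 277 (mod 397)
87^4 ≡ 279 (mod 397)
87^6 ≡ 108 (mod 397)
87^9 ≡ 141 (mod 397)
87^11 ≡ 93 (mod 397)
87^12 ≡ 151 (mod 397)
87^18 ≡ 31 (mod 397)
87^22 ≡ 312 (mod 397)
87^33 ≡ 35 (mod 397)
87^36 ≡ 167 (mod 397)
87^44 ≡ 79 (mod 397)
87^66 ≡ 34 (mod 397)
87^99 ≡ 396 (mod 397)
87^132 ≡ 362 (mod 397)
87^198 ≡ 1 (mod 397) ✓
The order of 87 is 198, so the subgroup it generates has 198 elements.
[(Z/397Z)^× : ⟨87⟩] = 396/198 = 2.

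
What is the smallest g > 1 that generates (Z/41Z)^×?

6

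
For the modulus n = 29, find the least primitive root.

2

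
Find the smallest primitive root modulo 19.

φ(19) = 19 − 1 = 18 = 2 · 3^2.
Test candidates g = 2, 3, … against the prime factors q ∈ {2, 3} of φ(19): g is a generator iff g^(18/q) ≢ 1 for every such q.
g = 2: 2^9 ≡ 18; 2^6 ≡ 7 — none is 1, so 2 is a primitive root.
So 2 is the smallest generator of (Z/19Z)^×.

2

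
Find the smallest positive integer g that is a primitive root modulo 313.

φ(313) = 313 − 1 = 312 = 2^3 · 3 · 13.
Test candidates g = 2, 3, … against the prime factors q ∈ {2, 3, 13} of φ(313): g is a generator iff g^(312/q) ≢ 1 for every such q.
g = 2: 2^156 ≡ 1 — hits 1, so not a primitive root.
g = 3: 3^156 ≡ 1 — hits 1, so not a primitive root.
g = 4: 4^156 ≡ 1 — hits 1, so not a primitive root.
g = 5: 5^156 ≡ 312; 5^104 ≡ 1 — hits 1, so not a primitive root.
g = 6: 6^156 ≡ 1 — hits 1, so not a primitive root.
g = 7: 7^156 ≡ 312; 7^104 ≡ 1 — hits 1, so not a primitive root.
g = 8: 8^156 ≡ 1 — hits 1, so not a primitive root.
g = 9: 9^156 ≡ 1 — hits 1, so not a primitive root.
g = 10: 10^156 ≡ 312; 10^104 ≡ 214; 10^24 ≡ 103 — none is 1, so 10 is a primitive root.
Hence the least primitive root of 313 is 10.

10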